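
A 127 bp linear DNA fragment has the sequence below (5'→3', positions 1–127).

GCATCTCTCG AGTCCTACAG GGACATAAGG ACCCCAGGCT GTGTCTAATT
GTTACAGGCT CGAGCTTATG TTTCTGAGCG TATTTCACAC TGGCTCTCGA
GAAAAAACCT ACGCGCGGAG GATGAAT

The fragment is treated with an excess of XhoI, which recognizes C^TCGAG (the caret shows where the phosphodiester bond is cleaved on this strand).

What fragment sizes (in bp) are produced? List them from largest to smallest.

XhoI sites (CTCGAG) start at positions 7, 59, 96.
XhoI cuts after the first base of each site, so after positions 7, 59, 96.
Linear molecule, 3 cuts → 4 fragments:
  1–7 → 7 bp
  8–59 → 52 bp
  60–96 → 37 bp
  97–127 → 31 bp
Sorted largest to smallest: 52, 37, 31, 7 bp.

52, 37, 31, 7 bp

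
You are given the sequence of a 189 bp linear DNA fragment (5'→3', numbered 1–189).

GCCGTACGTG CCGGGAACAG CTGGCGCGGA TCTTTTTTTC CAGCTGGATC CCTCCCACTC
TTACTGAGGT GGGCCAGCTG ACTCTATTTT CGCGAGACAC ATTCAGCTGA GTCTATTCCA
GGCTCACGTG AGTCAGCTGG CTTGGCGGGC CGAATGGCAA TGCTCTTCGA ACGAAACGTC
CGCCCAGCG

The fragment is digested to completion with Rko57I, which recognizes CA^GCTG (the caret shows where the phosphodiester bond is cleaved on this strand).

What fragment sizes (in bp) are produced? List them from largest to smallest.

Rko57I sites (CAGCTG) start at positions 18, 41, 75, 104, 134.
Rko57I cuts after base 2 of each site, so after positions 19, 42, 76, 105, 135.
Linear molecule, 5 cuts → 6 fragments:
  1–19 → 19 bp
  20–42 → 23 bp
  43–76 → 34 bp
  77–105 → 29 bp
  106–135 → 30 bp
  136–189 → 54 bp
Sorted largest to smallest: 54, 34, 30, 29, 23, 19 bp.

54, 34, 30, 29, 23, 19 bp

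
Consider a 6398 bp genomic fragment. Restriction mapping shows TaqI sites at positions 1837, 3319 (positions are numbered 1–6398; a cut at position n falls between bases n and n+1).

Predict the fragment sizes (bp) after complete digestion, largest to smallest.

3079, 1837, 1482 bp

Linear molecule, 2 cuts → 3 fragments:
  1837 − 0 = 1837 bp
  3319 − 1837 = 1482 bp
  6398 − 3319 = 3079 bp
Sorted largest to smallest: 3079, 1837, 1482 bp.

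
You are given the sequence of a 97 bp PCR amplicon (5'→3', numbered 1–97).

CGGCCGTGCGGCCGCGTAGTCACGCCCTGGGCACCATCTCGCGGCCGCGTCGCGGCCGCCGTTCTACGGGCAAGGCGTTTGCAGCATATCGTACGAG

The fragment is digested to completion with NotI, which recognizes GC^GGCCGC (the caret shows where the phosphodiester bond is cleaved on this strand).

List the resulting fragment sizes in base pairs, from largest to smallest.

NotI sites (GCGGCCGC) start at positions 8, 41, 52.
NotI cuts after base 2 of each site, so after positions 9, 42, 53.
Linear molecule, 3 cuts → 4 fragments:
  1–9 → 9 bp
  10–42 → 33 bp
  43–53 → 11 bp
  54–97 → 44 bp
Sorted largest to smallest: 44, 33, 11, 9 bp.

44, 33, 11, 9 bp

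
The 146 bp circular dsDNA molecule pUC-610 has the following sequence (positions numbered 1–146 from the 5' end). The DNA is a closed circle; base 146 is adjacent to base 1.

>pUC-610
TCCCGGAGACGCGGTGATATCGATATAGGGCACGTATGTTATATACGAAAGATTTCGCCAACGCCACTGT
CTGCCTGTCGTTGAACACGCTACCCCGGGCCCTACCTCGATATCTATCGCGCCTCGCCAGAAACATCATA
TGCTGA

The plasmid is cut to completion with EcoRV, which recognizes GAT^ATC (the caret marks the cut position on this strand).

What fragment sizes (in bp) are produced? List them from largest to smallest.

93, 53 bp

EcoRV sites (GATATC) start at positions 16, 109.
EcoRV cuts after base 3 of each site, so after positions 18, 111.
Circular molecule, 2 cuts → 2 fragments:
  19–111 → 93 bp
  112–146 then 1–18 → 35 + 18 = 53 bp
Sorted largest to smallest: 93, 53 bp.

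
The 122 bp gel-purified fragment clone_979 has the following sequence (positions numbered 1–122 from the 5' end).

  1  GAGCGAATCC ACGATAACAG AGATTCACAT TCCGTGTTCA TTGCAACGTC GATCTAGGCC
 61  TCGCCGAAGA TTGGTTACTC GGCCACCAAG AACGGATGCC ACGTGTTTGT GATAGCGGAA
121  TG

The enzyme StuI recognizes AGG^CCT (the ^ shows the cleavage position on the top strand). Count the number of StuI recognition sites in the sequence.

AGGCCT occurs starting at position 56.
StuI cuts at 1 site.

1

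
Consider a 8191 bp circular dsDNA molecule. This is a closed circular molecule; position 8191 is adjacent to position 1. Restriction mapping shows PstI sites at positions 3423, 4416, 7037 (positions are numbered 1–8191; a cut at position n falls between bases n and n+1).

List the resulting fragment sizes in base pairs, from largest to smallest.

Circular molecule, 3 cuts → 3 fragments:
  4416 − 3423 = 993 bp
  7037 − 4416 = 2621 bp
  wrap: 8191 − 7037 + 3423 = 4577 bp
Sorted largest to smallest: 4577, 2621, 993 bp.

4577, 2621, 993 bp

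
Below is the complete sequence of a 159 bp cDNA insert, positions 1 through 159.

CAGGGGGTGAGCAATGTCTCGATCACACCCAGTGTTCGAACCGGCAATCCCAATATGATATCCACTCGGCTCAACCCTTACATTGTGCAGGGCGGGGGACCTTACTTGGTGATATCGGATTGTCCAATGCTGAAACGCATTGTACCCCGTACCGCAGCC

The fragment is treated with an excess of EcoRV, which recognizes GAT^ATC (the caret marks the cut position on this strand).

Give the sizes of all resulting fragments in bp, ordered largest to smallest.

EcoRV sites (GATATC) start at positions 57, 111.
EcoRV cuts after base 3 of each site, so after positions 59, 113.
Linear molecule, 2 cuts → 3 fragments:
  1–59 → 59 bp
  60–113 → 54 bp
  114–159 → 46 bp
Sorted largest to smallest: 59, 54, 46 bp.

59, 54, 46 bp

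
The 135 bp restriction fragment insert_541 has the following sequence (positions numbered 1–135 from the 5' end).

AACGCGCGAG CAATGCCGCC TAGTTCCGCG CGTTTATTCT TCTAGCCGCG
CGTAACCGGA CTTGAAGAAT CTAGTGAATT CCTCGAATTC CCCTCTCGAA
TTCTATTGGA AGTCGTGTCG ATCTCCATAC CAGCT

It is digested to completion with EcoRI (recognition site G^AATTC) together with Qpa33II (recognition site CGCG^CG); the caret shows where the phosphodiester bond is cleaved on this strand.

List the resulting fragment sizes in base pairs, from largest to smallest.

EcoRI sites (GAATTC) start at positions 76, 85, 98.
EcoRI cuts after the first base of each site, so after positions 76, 85, 98.
Qpa33II sites (CGCGCG) start at positions 3, 27, 47.
Qpa33II cuts after base 4 of each site, so after positions 6, 30, 50.
Combined cut positions: 6, 30, 50, 76, 85, 98.
Linear molecule, 6 cuts → 7 fragments:
  1–6 → 6 bp
  7–30 → 24 bp
  31–50 → 20 bp
  51–76 → 26 bp
  77–85 → 9 bp
  86–98 → 13 bp
  99–135 → 37 bp
Sorted largest to smallest: 37, 26, 24, 20, 13, 9, 6 bp.

37, 26, 24, 20, 13, 9, 6 bp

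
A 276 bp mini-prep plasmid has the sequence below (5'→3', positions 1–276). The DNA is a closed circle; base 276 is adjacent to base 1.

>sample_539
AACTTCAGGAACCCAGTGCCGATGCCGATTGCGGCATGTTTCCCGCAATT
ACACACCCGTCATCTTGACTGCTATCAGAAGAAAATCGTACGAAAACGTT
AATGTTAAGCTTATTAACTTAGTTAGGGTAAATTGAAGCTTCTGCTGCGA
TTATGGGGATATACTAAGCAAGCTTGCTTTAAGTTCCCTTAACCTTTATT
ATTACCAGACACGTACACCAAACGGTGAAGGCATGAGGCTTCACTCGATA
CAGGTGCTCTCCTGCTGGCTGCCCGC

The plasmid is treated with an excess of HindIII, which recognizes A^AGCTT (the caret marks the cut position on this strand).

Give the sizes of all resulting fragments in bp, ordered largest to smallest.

HindIII sites (AAGCTT) start at positions 107, 136, 170.
HindIII cuts after the first base of each site, so after positions 107, 136, 170.
Circular molecule, 3 cuts → 3 fragments:
  108–136 → 29 bp
  137–170 → 34 bp
  171–276 then 1–107 → 106 + 107 = 213 bp
Sorted largest to smallest: 213, 34, 29 bp.

213, 34, 29 bp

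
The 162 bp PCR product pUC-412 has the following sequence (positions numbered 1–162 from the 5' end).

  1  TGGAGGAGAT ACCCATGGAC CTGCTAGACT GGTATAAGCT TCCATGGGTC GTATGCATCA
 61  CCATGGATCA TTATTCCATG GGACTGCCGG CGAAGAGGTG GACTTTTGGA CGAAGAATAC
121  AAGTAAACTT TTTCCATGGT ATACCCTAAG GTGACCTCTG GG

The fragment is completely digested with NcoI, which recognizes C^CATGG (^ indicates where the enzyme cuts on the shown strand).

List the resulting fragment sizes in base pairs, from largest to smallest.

58, 29, 28, 19, 15, 13 bp

NcoI sites (CCATGG) start at positions 13, 42, 61, 76, 134.
NcoI cuts after the first base of each site, so after positions 13, 42, 61, 76, 134.
Linear molecule, 5 cuts → 6 fragments:
  1–13 → 13 bp
  14–42 → 29 bp
  43–61 → 19 bp
  62–76 → 15 bp
  77–134 → 58 bp
  135–162 → 28 bp
Sorted largest to smallest: 58, 29, 28, 19, 15, 13 bp.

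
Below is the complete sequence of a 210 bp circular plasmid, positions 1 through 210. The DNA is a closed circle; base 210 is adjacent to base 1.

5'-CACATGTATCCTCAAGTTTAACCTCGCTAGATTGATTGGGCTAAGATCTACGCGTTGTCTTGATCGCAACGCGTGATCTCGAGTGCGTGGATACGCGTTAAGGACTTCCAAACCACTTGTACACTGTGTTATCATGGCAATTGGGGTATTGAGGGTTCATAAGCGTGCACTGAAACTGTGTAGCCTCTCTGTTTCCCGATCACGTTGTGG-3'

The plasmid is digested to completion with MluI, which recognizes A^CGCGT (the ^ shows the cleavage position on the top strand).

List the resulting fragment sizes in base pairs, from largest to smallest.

MluI sites (ACGCGT) start at positions 50, 69, 93.
MluI cuts after the first base of each site, so after positions 50, 69, 93.
Circular molecule, 3 cuts → 3 fragments:
  51–69 → 19 bp
  70–93 → 24 bp
  94–210 then 1–50 → 117 + 50 = 167 bp
Sorted largest to smallest: 167, 24, 19 bp.

167, 24, 19 bp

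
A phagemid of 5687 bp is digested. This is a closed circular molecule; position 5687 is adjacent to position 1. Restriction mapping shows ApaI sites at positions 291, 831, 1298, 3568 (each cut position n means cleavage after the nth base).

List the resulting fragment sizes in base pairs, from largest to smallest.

Circular molecule, 4 cuts → 4 fragments:
  831 − 291 = 540 bp
  1298 − 831 = 467 bp
  3568 − 1298 = 2270 bp
  wrap: 5687 − 3568 + 291 = 2410 bp
Sorted largest to smallest: 2410, 2270, 540, 467 bp.

2410, 2270, 540, 467 bp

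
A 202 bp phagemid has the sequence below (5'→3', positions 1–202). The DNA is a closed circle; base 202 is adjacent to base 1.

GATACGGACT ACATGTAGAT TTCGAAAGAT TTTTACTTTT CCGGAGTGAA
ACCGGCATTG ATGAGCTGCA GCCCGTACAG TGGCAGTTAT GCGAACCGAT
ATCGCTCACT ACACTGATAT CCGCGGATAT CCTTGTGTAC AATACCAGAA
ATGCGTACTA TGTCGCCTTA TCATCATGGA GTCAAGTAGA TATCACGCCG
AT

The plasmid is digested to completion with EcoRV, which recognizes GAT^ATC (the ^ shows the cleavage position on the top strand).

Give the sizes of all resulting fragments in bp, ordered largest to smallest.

EcoRV sites (GATATC) start at positions 98, 116, 126, 189.
EcoRV cuts after base 3 of each site, so after positions 100, 118, 128, 191.
Circular molecule, 4 cuts → 4 fragments:
  101–118 → 18 bp
  119–128 → 10 bp
  129–191 → 63 bp
  192–202 then 1–100 → 11 + 100 = 111 bp
Sorted largest to smallest: 111, 63, 18, 10 bp.

111, 63, 18, 10 bp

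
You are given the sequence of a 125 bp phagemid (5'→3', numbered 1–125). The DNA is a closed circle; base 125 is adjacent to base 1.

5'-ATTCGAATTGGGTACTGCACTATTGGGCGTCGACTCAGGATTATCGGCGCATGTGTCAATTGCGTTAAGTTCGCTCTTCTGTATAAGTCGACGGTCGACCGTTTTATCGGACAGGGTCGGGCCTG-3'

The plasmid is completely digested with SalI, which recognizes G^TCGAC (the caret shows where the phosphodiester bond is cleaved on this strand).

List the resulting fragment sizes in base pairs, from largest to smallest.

SalI sites (GTCGAC) start at positions 29, 87, 94.
SalI cuts after the first base of each site, so after positions 29, 87, 94.
Circular molecule, 3 cuts → 3 fragments:
  30–87 → 58 bp
  88–94 → 7 bp
  95–125 then 1–29 → 31 + 29 = 60 bp
Sorted largest to smallest: 60, 58, 7 bp.

60, 58, 7 bp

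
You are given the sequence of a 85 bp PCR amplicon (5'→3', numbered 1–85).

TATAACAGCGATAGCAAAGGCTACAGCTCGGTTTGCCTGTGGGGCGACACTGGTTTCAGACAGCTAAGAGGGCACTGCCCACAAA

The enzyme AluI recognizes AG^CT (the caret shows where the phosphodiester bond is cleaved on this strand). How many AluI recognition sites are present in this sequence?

2

AGCT occurs starting at positions 25, 62.
AluI cuts at 2 sites.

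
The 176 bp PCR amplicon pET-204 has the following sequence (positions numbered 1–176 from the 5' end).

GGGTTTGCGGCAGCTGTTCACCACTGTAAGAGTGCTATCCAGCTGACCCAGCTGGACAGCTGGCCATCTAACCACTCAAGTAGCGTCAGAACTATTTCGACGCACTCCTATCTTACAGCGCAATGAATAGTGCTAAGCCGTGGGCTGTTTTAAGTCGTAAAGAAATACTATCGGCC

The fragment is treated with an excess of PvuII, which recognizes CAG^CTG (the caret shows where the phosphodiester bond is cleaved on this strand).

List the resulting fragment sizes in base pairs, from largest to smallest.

117, 29, 13, 9, 8 bp

PvuII sites (CAGCTG) start at positions 11, 40, 49, 57.
PvuII cuts after base 3 of each site, so after positions 13, 42, 51, 59.
Linear molecule, 4 cuts → 5 fragments:
  1–13 → 13 bp
  14–42 → 29 bp
  43–51 → 9 bp
  52–59 → 8 bp
  60–176 → 117 bp
Sorted largest to smallest: 117, 29, 13, 9, 8 bp.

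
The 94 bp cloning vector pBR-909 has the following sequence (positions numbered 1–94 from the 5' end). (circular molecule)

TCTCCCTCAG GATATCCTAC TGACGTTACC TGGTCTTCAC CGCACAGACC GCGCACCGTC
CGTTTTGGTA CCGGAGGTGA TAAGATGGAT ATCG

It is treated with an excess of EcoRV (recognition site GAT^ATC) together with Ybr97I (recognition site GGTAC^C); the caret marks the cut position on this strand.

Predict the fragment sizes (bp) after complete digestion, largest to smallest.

EcoRV sites (GATATC) start at positions 11, 88.
EcoRV cuts after base 3 of each site, so after positions 13, 90.
The Ybr97I site (GGTACC) starts at position 67.
Ybr97I cuts after base 5 of each site (before the last base), so after position 71.
Combined cut positions: 13, 71, 90.
Circular molecule, 3 cuts → 3 fragments:
  14–71 → 58 bp
  72–90 → 19 bp
  91–94 then 1–13 → 4 + 13 = 17 bp
Sorted largest to smallest: 58, 19, 17 bp.

58, 19, 17 bp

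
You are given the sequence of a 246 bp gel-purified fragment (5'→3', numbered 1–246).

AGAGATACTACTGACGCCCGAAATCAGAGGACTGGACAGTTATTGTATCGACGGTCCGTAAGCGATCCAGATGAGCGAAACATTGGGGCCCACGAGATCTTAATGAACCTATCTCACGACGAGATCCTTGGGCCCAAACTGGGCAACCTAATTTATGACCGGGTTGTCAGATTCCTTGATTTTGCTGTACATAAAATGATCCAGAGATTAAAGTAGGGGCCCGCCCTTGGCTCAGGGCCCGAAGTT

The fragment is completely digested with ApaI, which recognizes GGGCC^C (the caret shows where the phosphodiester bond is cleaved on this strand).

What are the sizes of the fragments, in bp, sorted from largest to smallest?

ApaI sites (GGGCCC) start at positions 86, 130, 217, 235.
ApaI cuts after base 5 of each site (before the last base), so after positions 90, 134, 221, 239.
Linear molecule, 4 cuts → 5 fragments:
  1–90 → 90 bp
  91–134 → 44 bp
  135–221 → 87 bp
  222–239 → 18 bp
  240–246 → 7 bp
Sorted largest to smallest: 90, 87, 44, 18, 7 bp.

90, 87, 44, 18, 7 bp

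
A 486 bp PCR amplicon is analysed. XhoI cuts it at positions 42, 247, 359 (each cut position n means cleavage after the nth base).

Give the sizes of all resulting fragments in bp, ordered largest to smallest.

205, 127, 112, 42 bp

Linear molecule, 3 cuts → 4 fragments:
  42 − 0 = 42 bp
  247 − 42 = 205 bp
  359 − 247 = 112 bp
  486 − 359 = 127 bp
Sorted largest to smallest: 205, 127, 112, 42 bp.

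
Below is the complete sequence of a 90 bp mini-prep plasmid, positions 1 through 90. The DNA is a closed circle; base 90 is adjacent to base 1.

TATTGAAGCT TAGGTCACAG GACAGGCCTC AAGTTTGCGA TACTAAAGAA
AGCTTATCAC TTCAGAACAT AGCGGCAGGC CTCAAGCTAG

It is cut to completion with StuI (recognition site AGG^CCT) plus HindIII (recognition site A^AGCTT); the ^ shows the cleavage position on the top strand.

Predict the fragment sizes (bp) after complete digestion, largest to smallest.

StuI sites (AGGCCT) start at positions 24, 77.
StuI cuts after base 3 of each site, so after positions 26, 79.
HindIII sites (AAGCTT) start at positions 6, 50.
HindIII cuts after the first base of each site, so after positions 6, 50.
Combined cut positions: 6, 26, 50, 79.
Circular molecule, 4 cuts → 4 fragments:
  7–26 → 20 bp
  27–50 → 24 bp
  51–79 → 29 bp
  80–90 then 1–6 → 11 + 6 = 17 bp
Sorted largest to smallest: 29, 24, 20, 17 bp.

29, 24, 20, 17 bp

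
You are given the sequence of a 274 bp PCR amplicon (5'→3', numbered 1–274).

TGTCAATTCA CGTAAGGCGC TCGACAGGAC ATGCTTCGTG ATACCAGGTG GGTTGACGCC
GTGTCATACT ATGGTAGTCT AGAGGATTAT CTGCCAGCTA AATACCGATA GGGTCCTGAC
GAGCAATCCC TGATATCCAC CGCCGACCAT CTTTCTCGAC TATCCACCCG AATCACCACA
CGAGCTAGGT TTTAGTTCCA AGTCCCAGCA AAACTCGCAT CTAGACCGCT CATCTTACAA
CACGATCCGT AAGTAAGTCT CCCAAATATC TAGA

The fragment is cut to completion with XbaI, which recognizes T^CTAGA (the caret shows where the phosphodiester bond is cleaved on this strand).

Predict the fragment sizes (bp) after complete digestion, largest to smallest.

XbaI sites (TCTAGA) start at positions 78, 220, 269.
XbaI cuts after the first base of each site, so after positions 78, 220, 269.
Linear molecule, 3 cuts → 4 fragments:
  1–78 → 78 bp
  79–220 → 142 bp
  221–269 → 49 bp
  270–274 → 5 bp
Sorted largest to smallest: 142, 78, 49, 5 bp.

142, 78, 49, 5 bp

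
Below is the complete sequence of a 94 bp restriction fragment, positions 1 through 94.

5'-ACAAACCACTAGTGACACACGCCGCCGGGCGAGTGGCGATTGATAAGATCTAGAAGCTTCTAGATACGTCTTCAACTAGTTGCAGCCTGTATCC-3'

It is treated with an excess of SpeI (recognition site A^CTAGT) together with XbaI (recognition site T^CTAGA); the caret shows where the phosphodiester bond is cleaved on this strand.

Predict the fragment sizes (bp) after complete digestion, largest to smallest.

41, 19, 16, 10, 8 bp

SpeI sites (ACTAGT) start at positions 8, 75.
SpeI cuts after the first base of each site, so after positions 8, 75.
XbaI sites (TCTAGA) start at positions 49, 59.
XbaI cuts after the first base of each site, so after positions 49, 59.
Combined cut positions: 8, 49, 59, 75.
Linear molecule, 4 cuts → 5 fragments:
  1–8 → 8 bp
  9–49 → 41 bp
  50–59 → 10 bp
  60–75 → 16 bp
  76–94 → 19 bp
Sorted largest to smallest: 41, 19, 16, 10, 8 bp.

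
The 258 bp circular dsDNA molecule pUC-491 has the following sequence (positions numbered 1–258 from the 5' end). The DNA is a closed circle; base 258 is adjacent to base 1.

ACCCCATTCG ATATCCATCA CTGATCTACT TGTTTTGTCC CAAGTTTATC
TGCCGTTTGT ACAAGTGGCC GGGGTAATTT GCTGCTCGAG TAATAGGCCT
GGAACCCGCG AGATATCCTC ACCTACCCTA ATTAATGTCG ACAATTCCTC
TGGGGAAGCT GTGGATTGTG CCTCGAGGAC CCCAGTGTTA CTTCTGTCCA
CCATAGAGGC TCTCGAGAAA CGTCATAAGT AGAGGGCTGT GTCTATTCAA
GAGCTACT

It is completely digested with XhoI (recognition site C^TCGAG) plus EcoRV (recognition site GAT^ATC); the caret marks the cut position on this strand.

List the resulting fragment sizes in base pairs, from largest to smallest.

XhoI sites (CTCGAG) start at positions 85, 172, 212.
XhoI cuts after the first base of each site, so after positions 85, 172, 212.
EcoRV sites (GATATC) start at positions 10, 112.
EcoRV cuts after base 3 of each site, so after positions 12, 114.
Combined cut positions: 12, 85, 114, 172, 212.
Circular molecule, 5 cuts → 5 fragments:
  13–85 → 73 bp
  86–114 → 29 bp
  115–172 → 58 bp
  173–212 → 40 bp
  213–258 then 1–12 → 46 + 12 = 58 bp
Sorted largest to smallest: 73, 58, 58, 40, 29 bp.

73, 58, 58, 40, 29 bp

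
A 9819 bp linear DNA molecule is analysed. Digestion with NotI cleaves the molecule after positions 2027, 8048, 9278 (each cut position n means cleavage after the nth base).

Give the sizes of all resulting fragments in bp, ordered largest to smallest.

Linear molecule, 3 cuts → 4 fragments:
  2027 − 0 = 2027 bp
  8048 − 2027 = 6021 bp
  9278 − 8048 = 1230 bp
  9819 − 9278 = 541 bp
Sorted largest to smallest: 6021, 2027, 1230, 541 bp.

6021, 2027, 1230, 541 bp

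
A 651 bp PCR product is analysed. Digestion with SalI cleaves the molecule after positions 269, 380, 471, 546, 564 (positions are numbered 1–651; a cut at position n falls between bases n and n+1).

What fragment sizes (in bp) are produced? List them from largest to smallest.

269, 111, 91, 87, 75, 18 bp

Linear molecule, 5 cuts → 6 fragments:
  269 − 0 = 269 bp
  380 − 269 = 111 bp
  471 − 380 = 91 bp
  546 − 471 = 75 bp
  564 − 546 = 18 bp
  651 − 564 = 87 bp
Sorted largest to smallest: 269, 111, 91, 87, 75, 18 bp.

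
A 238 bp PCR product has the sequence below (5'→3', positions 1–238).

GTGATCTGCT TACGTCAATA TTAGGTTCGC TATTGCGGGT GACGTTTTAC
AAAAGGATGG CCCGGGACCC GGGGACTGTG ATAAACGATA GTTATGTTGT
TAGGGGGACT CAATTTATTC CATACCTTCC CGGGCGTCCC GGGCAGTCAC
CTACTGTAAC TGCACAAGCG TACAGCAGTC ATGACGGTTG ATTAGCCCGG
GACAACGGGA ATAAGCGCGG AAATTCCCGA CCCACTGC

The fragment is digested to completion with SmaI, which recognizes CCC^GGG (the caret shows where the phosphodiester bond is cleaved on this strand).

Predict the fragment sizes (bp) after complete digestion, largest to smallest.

63, 61, 58, 40, 9, 7 bp

SmaI sites (CCCGGG) start at positions 61, 68, 129, 138, 196.
SmaI cuts after base 3 of each site, so after positions 63, 70, 131, 140, 198.
Linear molecule, 5 cuts → 6 fragments:
  1–63 → 63 bp
  64–70 → 7 bp
  71–131 → 61 bp
  132–140 → 9 bp
  141–198 → 58 bp
  199–238 → 40 bp
Sorted largest to smallest: 63, 61, 58, 40, 9, 7 bp.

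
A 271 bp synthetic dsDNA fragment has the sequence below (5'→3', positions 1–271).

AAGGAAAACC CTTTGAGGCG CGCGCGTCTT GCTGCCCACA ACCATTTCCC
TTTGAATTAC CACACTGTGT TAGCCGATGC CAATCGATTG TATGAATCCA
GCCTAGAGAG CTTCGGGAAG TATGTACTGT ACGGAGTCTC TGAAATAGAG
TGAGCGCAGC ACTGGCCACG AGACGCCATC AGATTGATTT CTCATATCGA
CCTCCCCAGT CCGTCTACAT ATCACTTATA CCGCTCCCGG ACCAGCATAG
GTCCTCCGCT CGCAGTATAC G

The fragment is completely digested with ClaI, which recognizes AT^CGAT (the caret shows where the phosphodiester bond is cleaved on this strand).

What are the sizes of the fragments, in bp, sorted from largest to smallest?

187, 84 bp

The ClaI site (ATCGAT) starts at position 83.
ClaI cuts after base 2 of each site, so after position 84.
Linear molecule, 1 cut → 2 fragments:
  1–84 → 84 bp
  85–271 → 187 bp
Sorted largest to smallest: 187, 84 bp.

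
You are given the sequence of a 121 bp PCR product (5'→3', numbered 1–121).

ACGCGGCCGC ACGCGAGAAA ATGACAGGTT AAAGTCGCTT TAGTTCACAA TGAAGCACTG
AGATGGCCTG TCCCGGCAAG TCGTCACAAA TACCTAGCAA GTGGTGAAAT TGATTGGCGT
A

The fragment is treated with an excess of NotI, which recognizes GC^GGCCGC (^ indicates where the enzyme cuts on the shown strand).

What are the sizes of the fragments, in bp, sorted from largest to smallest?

The NotI site (GCGGCCGC) starts at position 3.
NotI cuts after base 2 of each site, so after position 4.
Linear molecule, 1 cut → 2 fragments:
  1–4 → 4 bp
  5–121 → 117 bp
Sorted largest to smallest: 117, 4 bp.

117, 4 bp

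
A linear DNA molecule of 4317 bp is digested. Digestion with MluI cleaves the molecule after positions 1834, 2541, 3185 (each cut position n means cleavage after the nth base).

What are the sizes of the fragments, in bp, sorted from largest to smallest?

Linear molecule, 3 cuts → 4 fragments:
  1834 − 0 = 1834 bp
  2541 − 1834 = 707 bp
  3185 − 2541 = 644 bp
  4317 − 3185 = 1132 bp
Sorted largest to smallest: 1834, 1132, 707, 644 bp.

1834, 1132, 707, 644 bp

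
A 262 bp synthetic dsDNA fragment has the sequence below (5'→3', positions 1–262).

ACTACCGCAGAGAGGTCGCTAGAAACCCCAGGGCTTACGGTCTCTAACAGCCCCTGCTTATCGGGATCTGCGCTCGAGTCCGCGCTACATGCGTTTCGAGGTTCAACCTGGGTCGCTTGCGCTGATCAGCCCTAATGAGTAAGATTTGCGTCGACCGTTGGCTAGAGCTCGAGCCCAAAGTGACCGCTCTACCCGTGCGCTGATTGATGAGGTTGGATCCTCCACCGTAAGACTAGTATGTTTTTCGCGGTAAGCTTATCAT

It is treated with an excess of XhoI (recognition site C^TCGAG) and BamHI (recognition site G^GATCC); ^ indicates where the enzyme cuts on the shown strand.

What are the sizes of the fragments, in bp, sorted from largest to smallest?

95, 73, 47, 47 bp

XhoI sites (CTCGAG) start at positions 73, 168.
XhoI cuts after the first base of each site, so after positions 73, 168.
The BamHI site (GGATCC) starts at position 215.
BamHI cuts after the first base of each site, so after position 215.
Combined cut positions: 73, 168, 215.
Linear molecule, 3 cuts → 4 fragments:
  1–73 → 73 bp
  74–168 → 95 bp
  169–215 → 47 bp
  216–262 → 47 bp
Sorted largest to smallest: 95, 73, 47, 47 bp.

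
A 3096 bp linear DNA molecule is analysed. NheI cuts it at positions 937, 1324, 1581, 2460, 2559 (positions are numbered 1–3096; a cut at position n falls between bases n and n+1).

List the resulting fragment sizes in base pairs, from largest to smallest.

937, 879, 537, 387, 257, 99 bp

Linear molecule, 5 cuts → 6 fragments:
  937 − 0 = 937 bp
  1324 − 937 = 387 bp
  1581 − 1324 = 257 bp
  2460 − 1581 = 879 bp
  2559 − 2460 = 99 bp
  3096 − 2559 = 537 bp
Sorted largest to smallest: 937, 879, 537, 387, 257, 99 bp.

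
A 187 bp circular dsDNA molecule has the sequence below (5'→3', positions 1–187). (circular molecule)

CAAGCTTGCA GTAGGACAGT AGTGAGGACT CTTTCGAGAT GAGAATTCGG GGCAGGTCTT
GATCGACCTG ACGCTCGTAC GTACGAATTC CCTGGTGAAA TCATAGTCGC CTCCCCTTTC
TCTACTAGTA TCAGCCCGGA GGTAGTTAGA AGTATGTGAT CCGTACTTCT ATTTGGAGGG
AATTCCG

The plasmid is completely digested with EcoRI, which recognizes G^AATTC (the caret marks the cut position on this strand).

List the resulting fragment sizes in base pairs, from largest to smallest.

EcoRI sites (GAATTC) start at positions 43, 85, 180.
EcoRI cuts after the first base of each site, so after positions 43, 85, 180.
Circular molecule, 3 cuts → 3 fragments:
  44–85 → 42 bp
  86–180 → 95 bp
  181–187 then 1–43 → 7 + 43 = 50 bp
Sorted largest to smallest: 95, 50, 42 bp.

95, 50, 42 bp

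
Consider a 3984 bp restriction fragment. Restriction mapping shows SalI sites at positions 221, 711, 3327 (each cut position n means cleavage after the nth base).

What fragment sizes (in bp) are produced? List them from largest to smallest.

2616, 657, 490, 221 bp

Linear molecule, 3 cuts → 4 fragments:
  221 − 0 = 221 bp
  711 − 221 = 490 bp
  3327 − 711 = 2616 bp
  3984 − 3327 = 657 bp
Sorted largest to smallest: 2616, 657, 490, 221 bp.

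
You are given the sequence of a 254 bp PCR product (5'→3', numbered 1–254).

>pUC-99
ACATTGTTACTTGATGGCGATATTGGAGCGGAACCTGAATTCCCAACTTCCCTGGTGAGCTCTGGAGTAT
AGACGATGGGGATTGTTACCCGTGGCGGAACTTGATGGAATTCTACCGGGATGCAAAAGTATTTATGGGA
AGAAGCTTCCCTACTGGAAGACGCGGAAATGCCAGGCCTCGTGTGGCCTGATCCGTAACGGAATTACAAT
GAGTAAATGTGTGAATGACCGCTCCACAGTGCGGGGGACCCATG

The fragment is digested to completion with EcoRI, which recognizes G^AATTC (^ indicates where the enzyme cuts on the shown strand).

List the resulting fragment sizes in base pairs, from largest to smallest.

146, 71, 37 bp

EcoRI sites (GAATTC) start at positions 37, 108.
EcoRI cuts after the first base of each site, so after positions 37, 108.
Linear molecule, 2 cuts → 3 fragments:
  1–37 → 37 bp
  38–108 → 71 bp
  109–254 → 146 bp
Sorted largest to smallest: 146, 71, 37 bp.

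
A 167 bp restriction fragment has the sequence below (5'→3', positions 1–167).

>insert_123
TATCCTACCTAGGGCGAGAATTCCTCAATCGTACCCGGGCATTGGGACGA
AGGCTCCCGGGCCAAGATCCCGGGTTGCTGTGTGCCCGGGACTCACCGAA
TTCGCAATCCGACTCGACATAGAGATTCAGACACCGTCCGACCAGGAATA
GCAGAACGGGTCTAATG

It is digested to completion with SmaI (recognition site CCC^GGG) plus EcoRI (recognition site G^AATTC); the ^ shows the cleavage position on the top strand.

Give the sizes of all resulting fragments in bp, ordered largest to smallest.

SmaI sites (CCCGGG) start at positions 34, 56, 69, 85.
SmaI cuts after base 3 of each site, so after positions 36, 58, 71, 87.
EcoRI sites (GAATTC) start at positions 18, 98.
EcoRI cuts after the first base of each site, so after positions 18, 98.
Combined cut positions: 18, 36, 58, 71, 87, 98.
Linear molecule, 6 cuts → 7 fragments:
  1–18 → 18 bp
  19–36 → 18 bp
  37–58 → 22 bp
  59–71 → 13 bp
  72–87 → 16 bp
  88–98 → 11 bp
  99–167 → 69 bp
Sorted largest to smallest: 69, 22, 18, 18, 16, 13, 11 bp.

69, 22, 18, 18, 16, 13, 11 bp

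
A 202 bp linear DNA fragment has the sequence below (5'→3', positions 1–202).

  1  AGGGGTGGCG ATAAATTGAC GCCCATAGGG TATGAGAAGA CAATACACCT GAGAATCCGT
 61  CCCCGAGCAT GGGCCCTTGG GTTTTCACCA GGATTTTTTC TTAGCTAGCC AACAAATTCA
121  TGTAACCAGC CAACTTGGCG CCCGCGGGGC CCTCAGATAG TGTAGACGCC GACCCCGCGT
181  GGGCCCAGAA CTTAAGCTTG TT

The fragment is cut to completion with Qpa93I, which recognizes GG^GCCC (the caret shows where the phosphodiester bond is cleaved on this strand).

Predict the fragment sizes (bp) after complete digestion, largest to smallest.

Qpa93I sites (GGGCCC) start at positions 71, 147, 181.
Qpa93I cuts after base 2 of each site, so after positions 72, 148, 182.
Linear molecule, 3 cuts → 4 fragments:
  1–72 → 72 bp
  73–148 → 76 bp
  149–182 → 34 bp
  183–202 → 20 bp
Sorted largest to smallest: 76, 72, 34, 20 bp.

76, 72, 34, 20 bp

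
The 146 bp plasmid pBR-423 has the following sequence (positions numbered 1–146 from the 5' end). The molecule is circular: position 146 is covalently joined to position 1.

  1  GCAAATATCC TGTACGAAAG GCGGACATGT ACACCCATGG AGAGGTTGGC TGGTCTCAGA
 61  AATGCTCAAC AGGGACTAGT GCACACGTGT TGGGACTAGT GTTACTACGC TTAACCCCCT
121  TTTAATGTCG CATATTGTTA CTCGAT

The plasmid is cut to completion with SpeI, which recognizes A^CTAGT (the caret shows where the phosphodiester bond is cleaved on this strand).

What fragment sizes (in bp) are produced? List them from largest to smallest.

126, 20 bp

SpeI sites (ACTAGT) start at positions 75, 95.
SpeI cuts after the first base of each site, so after positions 75, 95.
Circular molecule, 2 cuts → 2 fragments:
  76–95 → 20 bp
  96–146 then 1–75 → 51 + 75 = 126 bp
Sorted largest to smallest: 126, 20 bp.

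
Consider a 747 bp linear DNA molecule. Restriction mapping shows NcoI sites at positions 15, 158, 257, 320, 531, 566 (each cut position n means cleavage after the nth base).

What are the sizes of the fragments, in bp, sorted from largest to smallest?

Linear molecule, 6 cuts → 7 fragments:
  15 − 0 = 15 bp
  158 − 15 = 143 bp
  257 − 158 = 99 bp
  320 − 257 = 63 bp
  531 − 320 = 211 bp
  566 − 531 = 35 bp
  747 − 566 = 181 bp
Sorted largest to smallest: 211, 181, 143, 99, 63, 35, 15 bp.

211, 181, 143, 99, 63, 35, 15 bp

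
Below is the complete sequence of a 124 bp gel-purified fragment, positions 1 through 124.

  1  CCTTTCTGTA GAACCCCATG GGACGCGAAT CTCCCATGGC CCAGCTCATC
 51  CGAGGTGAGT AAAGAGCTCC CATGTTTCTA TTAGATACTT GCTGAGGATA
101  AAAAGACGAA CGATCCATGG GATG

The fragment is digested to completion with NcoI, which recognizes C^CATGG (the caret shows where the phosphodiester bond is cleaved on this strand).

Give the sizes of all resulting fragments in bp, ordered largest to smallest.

NcoI sites (CCATGG) start at positions 16, 34, 115.
NcoI cuts after the first base of each site, so after positions 16, 34, 115.
Linear molecule, 3 cuts → 4 fragments:
  1–16 → 16 bp
  17–34 → 18 bp
  35–115 → 81 bp
  116–124 → 9 bp
Sorted largest to smallest: 81, 18, 16, 9 bp.

81, 18, 16, 9 bp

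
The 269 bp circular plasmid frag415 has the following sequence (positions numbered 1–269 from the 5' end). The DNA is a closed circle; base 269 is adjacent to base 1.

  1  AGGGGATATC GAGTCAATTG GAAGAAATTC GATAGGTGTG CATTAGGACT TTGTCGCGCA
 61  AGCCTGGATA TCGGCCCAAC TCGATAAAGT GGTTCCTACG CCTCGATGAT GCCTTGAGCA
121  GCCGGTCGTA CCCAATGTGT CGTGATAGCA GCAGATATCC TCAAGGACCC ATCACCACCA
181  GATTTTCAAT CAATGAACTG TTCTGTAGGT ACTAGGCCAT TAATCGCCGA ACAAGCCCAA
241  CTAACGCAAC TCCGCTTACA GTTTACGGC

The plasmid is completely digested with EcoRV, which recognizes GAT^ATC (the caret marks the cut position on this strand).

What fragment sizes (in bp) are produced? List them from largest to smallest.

EcoRV sites (GATATC) start at positions 5, 67, 154.
EcoRV cuts after base 3 of each site, so after positions 7, 69, 156.
Circular molecule, 3 cuts → 3 fragments:
  8–69 → 62 bp
  70–156 → 87 bp
  157–269 then 1–7 → 113 + 7 = 120 bp
Sorted largest to smallest: 120, 87, 62 bp.

120, 87, 62 bp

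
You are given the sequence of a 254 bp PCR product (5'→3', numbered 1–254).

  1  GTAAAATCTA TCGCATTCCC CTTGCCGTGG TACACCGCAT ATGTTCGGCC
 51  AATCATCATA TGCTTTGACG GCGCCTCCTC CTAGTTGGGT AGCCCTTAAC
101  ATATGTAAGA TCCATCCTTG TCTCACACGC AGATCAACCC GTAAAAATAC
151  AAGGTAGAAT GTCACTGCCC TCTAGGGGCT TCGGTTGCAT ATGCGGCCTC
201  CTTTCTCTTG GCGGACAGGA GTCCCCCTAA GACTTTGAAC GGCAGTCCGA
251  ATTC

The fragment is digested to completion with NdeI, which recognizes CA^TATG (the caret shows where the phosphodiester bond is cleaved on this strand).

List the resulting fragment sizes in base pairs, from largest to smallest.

NdeI sites (CATATG) start at positions 38, 57, 100, 188.
NdeI cuts after base 2 of each site, so after positions 39, 58, 101, 189.
Linear molecule, 4 cuts → 5 fragments:
  1–39 → 39 bp
  40–58 → 19 bp
  59–101 → 43 bp
  102–189 → 88 bp
  190–254 → 65 bp
Sorted largest to smallest: 88, 65, 43, 39, 19 bp.

88, 65, 43, 39, 19 bp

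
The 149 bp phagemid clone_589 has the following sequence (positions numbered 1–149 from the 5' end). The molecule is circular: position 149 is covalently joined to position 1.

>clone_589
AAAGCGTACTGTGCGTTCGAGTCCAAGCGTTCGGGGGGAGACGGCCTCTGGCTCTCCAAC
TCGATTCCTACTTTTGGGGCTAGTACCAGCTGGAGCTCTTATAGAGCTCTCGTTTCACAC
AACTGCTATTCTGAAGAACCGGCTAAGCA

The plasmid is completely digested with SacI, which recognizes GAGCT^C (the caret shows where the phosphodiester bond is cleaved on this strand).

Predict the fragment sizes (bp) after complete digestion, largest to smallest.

SacI sites (GAGCTC) start at positions 93, 104.
SacI cuts after base 5 of each site (before the last base), so after positions 97, 108.
Circular molecule, 2 cuts → 2 fragments:
  98–108 → 11 bp
  109–149 then 1–97 → 41 + 97 = 138 bp
Sorted largest to smallest: 138, 11 bp.

138, 11 bp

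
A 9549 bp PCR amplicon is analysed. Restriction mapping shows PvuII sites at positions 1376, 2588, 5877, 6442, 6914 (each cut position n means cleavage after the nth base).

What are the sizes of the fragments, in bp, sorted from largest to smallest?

Linear molecule, 5 cuts → 6 fragments:
  1376 − 0 = 1376 bp
  2588 − 1376 = 1212 bp
  5877 − 2588 = 3289 bp
  6442 − 5877 = 565 bp
  6914 − 6442 = 472 bp
  9549 − 6914 = 2635 bp
Sorted largest to smallest: 3289, 2635, 1376, 1212, 565, 472 bp.

3289, 2635, 1376, 1212, 565, 472 bp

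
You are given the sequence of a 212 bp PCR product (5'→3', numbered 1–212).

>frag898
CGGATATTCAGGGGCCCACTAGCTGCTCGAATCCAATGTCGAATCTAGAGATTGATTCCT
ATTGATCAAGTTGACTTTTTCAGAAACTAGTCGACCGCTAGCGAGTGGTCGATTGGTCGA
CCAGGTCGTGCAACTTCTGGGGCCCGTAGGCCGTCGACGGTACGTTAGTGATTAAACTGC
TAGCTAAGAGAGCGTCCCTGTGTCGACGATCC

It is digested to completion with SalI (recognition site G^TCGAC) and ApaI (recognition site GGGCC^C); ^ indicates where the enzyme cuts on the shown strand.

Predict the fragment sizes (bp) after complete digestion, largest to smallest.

74, 49, 28, 26, 16, 10, 9 bp

SalI sites (GTCGAC) start at positions 90, 116, 153, 202.
SalI cuts after the first base of each site, so after positions 90, 116, 153, 202.
ApaI sites (GGGCCC) start at positions 12, 140.
ApaI cuts after base 5 of each site (before the last base), so after positions 16, 144.
Combined cut positions: 16, 90, 116, 144, 153, 202.
Linear molecule, 6 cuts → 7 fragments:
  1–16 → 16 bp
  17–90 → 74 bp
  91–116 → 26 bp
  117–144 → 28 bp
  145–153 → 9 bp
  154–202 → 49 bp
  203–212 → 10 bp
Sorted largest to smallest: 74, 49, 28, 26, 16, 10, 9 bp.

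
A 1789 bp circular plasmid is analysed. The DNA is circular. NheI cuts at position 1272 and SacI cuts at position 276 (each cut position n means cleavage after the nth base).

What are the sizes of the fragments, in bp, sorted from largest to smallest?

Combined cut positions (sorted): 276, 1272.
Circular molecule, 2 cuts → 2 fragments:
  1272 − 276 = 996 bp
  wrap: 1789 − 1272 + 276 = 793 bp
Sorted largest to smallest: 996, 793 bp.

996, 793 bp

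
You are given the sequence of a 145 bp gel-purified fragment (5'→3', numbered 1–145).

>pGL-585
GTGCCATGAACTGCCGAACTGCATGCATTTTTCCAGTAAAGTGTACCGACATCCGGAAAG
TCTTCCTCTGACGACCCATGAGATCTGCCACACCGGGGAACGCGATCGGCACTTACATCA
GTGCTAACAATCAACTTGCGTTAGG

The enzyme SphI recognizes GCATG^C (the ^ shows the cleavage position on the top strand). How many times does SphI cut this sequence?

1

GCATGC occurs starting at position 21.
SphI cuts at 1 site.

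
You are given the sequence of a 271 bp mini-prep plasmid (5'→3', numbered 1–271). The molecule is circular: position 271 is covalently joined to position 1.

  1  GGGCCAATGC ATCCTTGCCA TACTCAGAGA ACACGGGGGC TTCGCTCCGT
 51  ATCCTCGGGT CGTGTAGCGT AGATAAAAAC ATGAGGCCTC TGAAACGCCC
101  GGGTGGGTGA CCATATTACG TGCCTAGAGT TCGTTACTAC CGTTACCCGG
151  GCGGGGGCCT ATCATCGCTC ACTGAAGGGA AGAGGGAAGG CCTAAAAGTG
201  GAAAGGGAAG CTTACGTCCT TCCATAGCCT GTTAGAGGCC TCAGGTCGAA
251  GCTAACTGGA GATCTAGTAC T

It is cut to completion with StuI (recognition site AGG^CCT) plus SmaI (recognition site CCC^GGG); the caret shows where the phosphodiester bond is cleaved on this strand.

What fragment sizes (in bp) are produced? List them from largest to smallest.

StuI sites (AGGCCT) start at positions 84, 188, 236.
StuI cuts after base 3 of each site, so after positions 86, 190, 238.
SmaI sites (CCCGGG) start at positions 98, 146.
SmaI cuts after base 3 of each site, so after positions 100, 148.
Combined cut positions: 86, 100, 148, 190, 238.
Circular molecule, 5 cuts → 5 fragments:
  87–100 → 14 bp
  101–148 → 48 bp
  149–190 → 42 bp
  191–238 → 48 bp
  239–271 then 1–86 → 33 + 86 = 119 bp
Sorted largest to smallest: 119, 48, 48, 42, 14 bp.

119, 48, 48, 42, 14 bp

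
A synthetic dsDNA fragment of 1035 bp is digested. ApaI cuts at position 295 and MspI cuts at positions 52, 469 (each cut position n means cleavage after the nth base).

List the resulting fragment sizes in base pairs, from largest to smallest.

Combined cut positions (sorted): 52, 295, 469.
Linear molecule, 3 cuts → 4 fragments:
  52 − 0 = 52 bp
  295 − 52 = 243 bp
  469 − 295 = 174 bp
  1035 − 469 = 566 bp
Sorted largest to smallest: 566, 243, 174, 52 bp.

566, 243, 174, 52 bp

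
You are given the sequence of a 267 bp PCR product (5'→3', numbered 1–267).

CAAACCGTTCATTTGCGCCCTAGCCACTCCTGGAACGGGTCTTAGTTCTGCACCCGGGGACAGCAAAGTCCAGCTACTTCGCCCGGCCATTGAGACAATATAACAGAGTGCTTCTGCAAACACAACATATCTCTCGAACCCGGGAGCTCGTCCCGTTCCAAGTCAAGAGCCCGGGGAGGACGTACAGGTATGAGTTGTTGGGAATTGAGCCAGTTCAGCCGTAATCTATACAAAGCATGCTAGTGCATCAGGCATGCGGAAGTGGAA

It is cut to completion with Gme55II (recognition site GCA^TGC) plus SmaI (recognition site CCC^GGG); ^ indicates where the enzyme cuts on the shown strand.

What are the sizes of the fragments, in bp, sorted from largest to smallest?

86, 65, 55, 31, 17, 13 bp

Gme55II sites (GCATGC) start at positions 235, 252.
Gme55II cuts after base 3 of each site, so after positions 237, 254.
SmaI sites (CCCGGG) start at positions 53, 139, 170.
SmaI cuts after base 3 of each site, so after positions 55, 141, 172.
Combined cut positions: 55, 141, 172, 237, 254.
Linear molecule, 5 cuts → 6 fragments:
  1–55 → 55 bp
  56–141 → 86 bp
  142–172 → 31 bp
  173–237 → 65 bp
  238–254 → 17 bp
  255–267 → 13 bp
Sorted largest to smallest: 86, 65, 55, 31, 17, 13 bp.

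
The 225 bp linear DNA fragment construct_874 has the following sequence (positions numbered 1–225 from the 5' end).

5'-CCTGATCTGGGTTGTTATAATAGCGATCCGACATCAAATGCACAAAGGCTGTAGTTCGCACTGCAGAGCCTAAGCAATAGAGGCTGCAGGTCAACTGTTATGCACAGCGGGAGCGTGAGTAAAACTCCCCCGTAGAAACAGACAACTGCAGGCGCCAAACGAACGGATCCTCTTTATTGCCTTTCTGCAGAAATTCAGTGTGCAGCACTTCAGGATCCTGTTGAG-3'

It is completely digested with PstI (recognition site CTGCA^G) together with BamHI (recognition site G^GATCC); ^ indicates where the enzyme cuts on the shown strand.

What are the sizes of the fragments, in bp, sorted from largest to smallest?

PstI sites (CTGCAG) start at positions 61, 84, 146, 185.
PstI cuts after base 5 of each site (before the last base), so after positions 65, 88, 150, 189.
BamHI sites (GGATCC) start at positions 165, 213.
BamHI cuts after the first base of each site, so after positions 165, 213.
Combined cut positions: 65, 88, 150, 165, 189, 213.
Linear molecule, 6 cuts → 7 fragments:
  1–65 → 65 bp
  66–88 → 23 bp
  89–150 → 62 bp
  151–165 → 15 bp
  166–189 → 24 bp
  190–213 → 24 bp
  214–225 → 12 bp
Sorted largest to smallest: 65, 62, 24, 24, 23, 15, 12 bp.

65, 62, 24, 24, 23, 15, 12 bp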